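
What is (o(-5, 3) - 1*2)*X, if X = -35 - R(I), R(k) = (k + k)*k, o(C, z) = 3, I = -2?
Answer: -43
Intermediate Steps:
R(k) = 2*k² (R(k) = (2*k)*k = 2*k²)
X = -43 (X = -35 - 2*(-2)² = -35 - 2*4 = -35 - 1*8 = -35 - 8 = -43)
(o(-5, 3) - 1*2)*X = (3 - 1*2)*(-43) = (3 - 2)*(-43) = 1*(-43) = -43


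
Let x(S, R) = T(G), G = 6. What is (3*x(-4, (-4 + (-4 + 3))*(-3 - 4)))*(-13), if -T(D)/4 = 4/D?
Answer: 104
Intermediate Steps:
T(D) = -16/D
x(S, R) = -8/3 (x(S, R) = -16/6 = -16*⅙ = -8/3)
(3*x(-4, (-4 + (-4 + 3))*(-3 - 4)))*(-13) = (3*(-8/3))*(-13) = -8*(-13) = 104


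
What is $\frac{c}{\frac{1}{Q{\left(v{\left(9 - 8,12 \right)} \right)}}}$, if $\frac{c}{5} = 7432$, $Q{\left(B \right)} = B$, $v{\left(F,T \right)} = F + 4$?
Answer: $185800$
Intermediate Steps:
$v{\left(F,T \right)} = 4 + F$
$c = 37160$ ($c = 5 \cdot 7432 = 37160$)
$\frac{c}{\frac{1}{Q{\left(v{\left(9 - 8,12 \right)} \right)}}} = \frac{37160}{\frac{1}{4 + \left(9 - 8\right)}} = \frac{37160}{\frac{1}{4 + 1}} = \frac{37160}{\frac{1}{5}} = 37160 \frac{1}{\frac{1}{5}} = 37160 \cdot 5 = 185800$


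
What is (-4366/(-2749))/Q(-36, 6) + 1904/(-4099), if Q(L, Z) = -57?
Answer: -316239706/642284607 ≈ -0.49237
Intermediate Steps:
(-4366/(-2749))/Q(-36, 6) + 1904/(-4099) = -4366/(-2749)/(-57) + 1904/(-4099) = -4366*(-1/2749)*(-1/57) + 1904*(-1/4099) = (4366/2749)*(-1/57) - 1904/4099 = -4366/156693 - 1904/4099 = -316239706/642284607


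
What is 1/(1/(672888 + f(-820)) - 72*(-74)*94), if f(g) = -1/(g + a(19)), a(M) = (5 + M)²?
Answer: 164184673/82228938148180 ≈ 1.9967e-6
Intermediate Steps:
f(g) = -1/(576 + g) (f(g) = -1/(g + (5 + 19)²) = -1/(g + 24²) = -1/(g + 576) = -1/(576 + g))
1/(1/(672888 + f(-820)) - 72*(-74)*94) = 1/(1/(672888 - 1/(576 - 820)) - 72*(-74)*94) = 1/(1/(672888 - 1/(-244)) + 5328*94) = 1/(1/(672888 - 1*(-1/244)) + 500832) = 1/(1/(672888 + 1/244) + 500832) = 1/(1/(164184673/244) + 500832) = 1/(244/164184673 + 500832) = 1/(82228938148180/164184673) = 164184673/82228938148180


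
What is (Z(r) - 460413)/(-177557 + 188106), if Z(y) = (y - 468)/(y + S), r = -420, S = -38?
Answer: -15062019/345103 ≈ -43.645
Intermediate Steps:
Z(y) = (-468 + y)/(-38 + y) (Z(y) = (y - 468)/(y - 38) = (-468 + y)/(-38 + y))
(Z(r) - 460413)/(-177557 + 188106) = ((-468 - 420)/(-38 - 420) - 460413)/(-177557 + 188106) = (-888/(-458) - 460413)/10549 = (-1/458*(-888) - 460413)*(1/10549) = (444/229 - 460413)*(1/10549) = -105434133/229*1/10549 = -15062019/345103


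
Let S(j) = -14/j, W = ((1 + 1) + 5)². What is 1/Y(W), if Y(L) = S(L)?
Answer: -7/2 ≈ -3.5000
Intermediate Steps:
W = 49 (W = (2 + 5)² = 7² = 49)
Y(L) = -14/L
1/Y(W) = 1/(-14/49) = 1/(-14*1/49) = 1/(-2/7) = -7/2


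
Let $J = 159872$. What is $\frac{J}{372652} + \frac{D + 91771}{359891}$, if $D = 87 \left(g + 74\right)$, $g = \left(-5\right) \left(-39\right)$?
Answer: $\frac{3587725550}{4789789319} \approx 0.74904$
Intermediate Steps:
$g = 195$
$D = 23403$ ($D = 87 \left(195 + 74\right) = 87 \cdot 269 = 23403$)
$\frac{J}{372652} + \frac{D + 91771}{359891} = \frac{159872}{372652} + \frac{23403 + 91771}{359891} = 159872 \cdot \frac{1}{372652} + 115174 \cdot \frac{1}{359891} = \frac{39968}{93163} + \frac{115174}{359891} = \frac{3587725550}{4789789319}$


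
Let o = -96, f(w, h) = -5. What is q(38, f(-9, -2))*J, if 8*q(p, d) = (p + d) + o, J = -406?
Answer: 12789/4 ≈ 3197.3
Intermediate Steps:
q(p, d) = -12 + d/8 + p/8 (q(p, d) = ((p + d) - 96)/8 = ((d + p) - 96)/8 = (-96 + d + p)/8 = -12 + d/8 + p/8)
q(38, f(-9, -2))*J = (-12 + (⅛)*(-5) + (⅛)*38)*(-406) = (-12 - 5/8 + 19/4)*(-406) = -63/8*(-406) = 12789/4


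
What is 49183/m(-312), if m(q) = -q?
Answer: 49183/312 ≈ 157.64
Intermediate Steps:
49183/m(-312) = 49183/((-1*(-312))) = 49183/312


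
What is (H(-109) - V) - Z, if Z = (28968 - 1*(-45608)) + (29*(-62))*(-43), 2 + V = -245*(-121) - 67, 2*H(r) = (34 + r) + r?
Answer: -181558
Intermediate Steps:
H(r) = 17 + r (H(r) = ((34 + r) + r)/2 = (34 + 2*r)/2 = 17 + r)
V = 29576 (V = -2 + (-245*(-121) - 67) = -2 + (29645 - 67) = -2 + 29578 = 29576)
Z = 151890 (Z = (28968 + 45608) - 1798*(-43) = 74576 + 77314 = 151890)
(H(-109) - V) - Z = ((17 - 109) - 1*29576) - 1*151890 = (-92 - 29576) - 151890 = -29668 - 151890 = -181558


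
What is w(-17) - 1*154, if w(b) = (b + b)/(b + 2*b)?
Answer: -460/3 ≈ -153.33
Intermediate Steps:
w(b) = 2/3 (w(b) = (2*b)/((3*b)) = (2*b)*(1/(3*b)) = 2/3)
w(-17) - 1*154 = 2/3 - 1*154 = 2/3 - 154 = -460/3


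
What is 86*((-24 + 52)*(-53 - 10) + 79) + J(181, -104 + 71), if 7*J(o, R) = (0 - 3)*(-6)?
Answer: -1014352/7 ≈ -1.4491e+5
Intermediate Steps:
J(o, R) = 18/7 (J(o, R) = ((0 - 3)*(-6))/7 = (-3*(-6))/7 = (⅐)*18 = 18/7)
86*((-24 + 52)*(-53 - 10) + 79) + J(181, -104 + 71) = 86*((-24 + 52)*(-53 - 10) + 79) + 18/7 = 86*(28*(-63) + 79) + 18/7 = 86*(-1764 + 79) + 18/7 = 86*(-1685) + 18/7 = -144910 + 18/7 = -1014352/7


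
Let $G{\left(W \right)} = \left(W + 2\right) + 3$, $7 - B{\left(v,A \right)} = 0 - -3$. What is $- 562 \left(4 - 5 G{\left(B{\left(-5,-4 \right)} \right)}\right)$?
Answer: $23042$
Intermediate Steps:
$B{\left(v,A \right)} = 4$ ($B{\left(v,A \right)} = 7 - \left(0 - -3\right) = 7 - \left(0 + 3\right) = 7 - 3 = 4$)
$G{\left(W \right)} = 5 + W$ ($G{\left(W \right)} = \left(2 + W\right) + 3 = 5 + W$)
$- 562 \left(4 - 5 G{\left(B{\left(-5,-4 \right)} \right)}\right) = - 562 \left(4 - 5 \left(5 + 4\right)\right) = - 562 \left(4 - 45\right) = \left(-562\right) \left(-41\right) = 23042$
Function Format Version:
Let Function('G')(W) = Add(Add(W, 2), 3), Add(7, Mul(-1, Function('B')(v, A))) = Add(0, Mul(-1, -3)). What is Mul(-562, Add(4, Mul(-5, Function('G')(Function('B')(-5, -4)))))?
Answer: 23042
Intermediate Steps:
Function('B')(v, A) = 4 (Function('B')(v, A) = Add(7, Mul(-1, Add(0, Mul(-1, -3)))) = Add(7, Mul(-1, Add(0, 3))) = Add(7, Mul(-1, 3)) = Add(7, -3) = 4)
Function('G')(W) = Add(5, W) (Function('G')(W) = Add(Add(2, W), 3) = Add(5, W))
Mul(-562, Add(4, Mul(-5, Function('G')(Function('B')(-5, -4))))) = Mul(-562, Add(4, Mul(-5, Add(5, 4)))) = Mul(-562, Add(4, Mul(-5, 9))) = Mul(-562, Add(4, -45)) = Mul(-562, -41) = 23042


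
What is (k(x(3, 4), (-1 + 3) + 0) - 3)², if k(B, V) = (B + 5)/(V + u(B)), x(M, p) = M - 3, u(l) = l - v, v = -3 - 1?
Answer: 169/36 ≈ 4.6944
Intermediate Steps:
v = -4
u(l) = 4 + l (u(l) = l - 1*(-4) = l + 4 = 4 + l)
x(M, p) = -3 + M
k(B, V) = (5 + B)/(4 + B + V) (k(B, V) = (B + 5)/(V + (4 + B)) = (5 + B)/(4 + B + V))
(k(x(3, 4), (-1 + 3) + 0) - 3)² = ((5 + (-3 + 3))/(4 + (-3 + 3) + ((-1 + 3) + 0)) - 3)² = ((5 + 0)/(4 + 0 + (2 + 0)) - 3)² = (5/(4 + 0 + 2) - 3)² = (5/6 - 3)² = ((⅙)*5 - 3)² = (⅚ - 3)² = (-13/6)² = 169/36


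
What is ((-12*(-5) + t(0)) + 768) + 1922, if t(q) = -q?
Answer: 2750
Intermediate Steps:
((-12*(-5) + t(0)) + 768) + 1922 = ((-12*(-5) - 1*0) + 768) + 1922 = ((60 + 0) + 768) + 1922 = (60 + 768) + 1922 = 828 + 1922 = 2750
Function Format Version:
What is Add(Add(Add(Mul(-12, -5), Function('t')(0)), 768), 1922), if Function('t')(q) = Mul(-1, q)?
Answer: 2750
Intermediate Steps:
Add(Add(Add(Mul(-12, -5), Function('t')(0)), 768), 1922) = Add(Add(Add(Mul(-12, -5), Mul(-1, 0)), 768), 1922) = Add(Add(Add(60, 0), 768), 1922) = Add(Add(60, 768), 1922) = Add(828, 1922) = 2750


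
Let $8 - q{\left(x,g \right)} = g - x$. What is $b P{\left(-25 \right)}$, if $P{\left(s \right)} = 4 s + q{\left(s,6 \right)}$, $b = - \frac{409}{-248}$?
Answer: $- \frac{50307}{248} \approx -202.85$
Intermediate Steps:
$q{\left(x,g \right)} = 8 + x - g$ ($q{\left(x,g \right)} = 8 - \left(g - x\right) = 8 + x - g$)
$b = \frac{409}{248}$ ($b = \left(-409\right) \left(- \frac{1}{248}\right) = \frac{409}{248} \approx 1.6492$)
$P{\left(s \right)} = 2 + 5 s$ ($P{\left(s \right)} = 4 s + \left(8 + s - 6\right) = 4 s + \left(2 + s\right) = 2 + 5 s$)
$b P{\left(-25 \right)} = \frac{409 \left(2 + 5 \left(-25\right)\right)}{248} = \frac{409 \left(2 - 125\right)}{248} = \frac{409}{248} \left(-123\right) = - \frac{50307}{248}$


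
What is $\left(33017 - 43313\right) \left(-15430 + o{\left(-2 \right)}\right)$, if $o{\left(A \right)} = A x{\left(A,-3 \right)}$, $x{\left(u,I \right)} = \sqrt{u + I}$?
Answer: $158867280 + 20592 i \sqrt{5} \approx 1.5887 \cdot 10^{8} + 46045.0 i$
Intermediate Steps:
$x{\left(u,I \right)} = \sqrt{I + u}$
$o{\left(A \right)} = A \sqrt{-3 + A}$
$\left(33017 - 43313\right) \left(-15430 + o{\left(-2 \right)}\right) = \left(33017 - 43313\right) \left(-15430 - 2 \sqrt{-3 - 2}\right) = - 10296 \left(-15430 - 2 \sqrt{-5}\right) = - 10296 \left(-15430 - 2 i \sqrt{5}\right) = 158867280 + 20592 i \sqrt{5}$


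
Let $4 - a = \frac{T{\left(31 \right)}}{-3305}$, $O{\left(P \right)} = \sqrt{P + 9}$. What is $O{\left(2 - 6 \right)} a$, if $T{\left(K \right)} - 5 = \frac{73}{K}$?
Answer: $\frac{410048 \sqrt{5}}{102455} \approx 8.9492$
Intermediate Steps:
$T{\left(K \right)} = 5 + \frac{73}{K}$
$O{\left(P \right)} = \sqrt{9 + P}$
$a = \frac{410048}{102455}$ ($a = 4 - \frac{5 + \frac{73}{31}}{-3305} = 4 - \left(5 + 73 \cdot \frac{1}{31}\right) \left(- \frac{1}{3305}\right) = 4 - \left(5 + \frac{73}{31}\right) \left(- \frac{1}{3305}\right) = 4 - \frac{228}{31} \left(- \frac{1}{3305}\right) = 4 - - \frac{228}{102455} = 4 + \frac{228}{102455} = \frac{410048}{102455} \approx 4.0022$)
$O{\left(2 - 6 \right)} a = \sqrt{9 + \left(2 - 6\right)} \frac{410048}{102455} = \sqrt{9 - 4} \cdot \frac{410048}{102455} = \sqrt{5} \cdot \frac{410048}{102455} = \frac{410048 \sqrt{5}}{102455}$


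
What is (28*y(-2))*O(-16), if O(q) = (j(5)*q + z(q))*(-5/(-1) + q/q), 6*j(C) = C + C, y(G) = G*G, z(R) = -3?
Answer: -19936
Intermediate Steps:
y(G) = G²
j(C) = C/3 (j(C) = (C + C)/6 = (2*C)/6 = C/3)
O(q) = -18 + 10*q (O(q) = (((⅓)*5)*q - 3)*(-5/(-1) + q/q) = (5*q/3 - 3)*(-5*(-1) + 1) = (-3 + 5*q/3)*(5 + 1) = (-3 + 5*q/3)*6 = -18 + 10*q)
(28*y(-2))*O(-16) = (28*(-2)²)*(-18 + 10*(-16)) = (28*4)*(-18 - 160) = 112*(-178) = -19936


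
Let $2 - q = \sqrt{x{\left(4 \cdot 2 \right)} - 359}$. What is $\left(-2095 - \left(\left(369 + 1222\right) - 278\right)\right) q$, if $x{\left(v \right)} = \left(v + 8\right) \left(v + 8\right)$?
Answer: $-6816 + 3408 i \sqrt{103} \approx -6816.0 + 34587.0 i$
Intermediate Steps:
$x{\left(v \right)} = \left(8 + v\right)^{2}$ ($x{\left(v \right)} = \left(8 + v\right) \left(8 + v\right) = \left(8 + v\right)^{2}$)
$q = 2 - i \sqrt{103}$ ($q = 2 - \sqrt{\left(8 + 4 \cdot 2\right)^{2} - 359} = 2 - \sqrt{\left(8 + 8\right)^{2} - 359} = 2 - \sqrt{16^{2} - 359} = 2 - \sqrt{256 - 359} = 2 - \sqrt{-103} = 2 - i \sqrt{103} \approx 2.0 - 10.149 i$)
$\left(-2095 - \left(\left(369 + 1222\right) - 278\right)\right) q = \left(-2095 - \left(\left(369 + 1222\right) - 278\right)\right) \left(2 - i \sqrt{103}\right) = \left(-2095 - \left(1591 - 278\right)\right) \left(2 - i \sqrt{103}\right) = \left(-2095 - 1313\right) \left(2 - i \sqrt{103}\right) = - 3408 \left(2 - i \sqrt{103}\right) = -6816 + 3408 i \sqrt{103}$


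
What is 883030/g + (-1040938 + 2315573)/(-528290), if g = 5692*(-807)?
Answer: -158036510291/60666763269 ≈ -2.6050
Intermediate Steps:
g = -4593444
883030/g + (-1040938 + 2315573)/(-528290) = 883030/(-4593444) + (-1040938 + 2315573)/(-528290) = 883030*(-1/4593444) + 1274635*(-1/528290) = -441515/2296722 - 254927/105658 = -158036510291/60666763269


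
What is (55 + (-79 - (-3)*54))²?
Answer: 19044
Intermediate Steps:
(55 + (-79 - (-3)*54))² = (55 + (-79 - 1*(-162)))² = (55 + (-79 + 162))² = (55 + 83)² = 138² = 19044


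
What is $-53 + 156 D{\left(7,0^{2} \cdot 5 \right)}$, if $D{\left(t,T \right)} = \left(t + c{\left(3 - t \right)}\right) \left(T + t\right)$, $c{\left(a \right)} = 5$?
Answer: $13051$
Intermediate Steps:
$D{\left(t,T \right)} = \left(5 + t\right) \left(T + t\right)$ ($D{\left(t,T \right)} = \left(t + 5\right) \left(T + t\right) = \left(5 + t\right) \left(T + t\right)$)
$-53 + 156 D{\left(7,0^{2} \cdot 5 \right)} = -53 + 156 \left(7^{2} + 5 \cdot 0^{2} \cdot 5 + 5 \cdot 7 + 0^{2} \cdot 5 \cdot 7\right) = -53 + 156 \left(49 + 5 \cdot 0 \cdot 5 + 35 + 0 \cdot 5 \cdot 7\right) = -53 + 156 \left(49 + 5 \cdot 0 + 35 + 0 \cdot 7\right) = -53 + 156 \left(49 + 0 + 35 + 0\right) = -53 + 156 \cdot 84 = -53 + 13104 = 13051$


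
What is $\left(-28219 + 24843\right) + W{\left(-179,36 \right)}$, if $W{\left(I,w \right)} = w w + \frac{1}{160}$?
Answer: $- \frac{332799}{160} \approx -2080.0$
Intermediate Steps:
$W{\left(I,w \right)} = \frac{1}{160} + w^{2}$ ($W{\left(I,w \right)} = w^{2} + \frac{1}{160} = \frac{1}{160} + w^{2}$)
$\left(-28219 + 24843\right) + W{\left(-179,36 \right)} = \left(-28219 + 24843\right) + \left(\frac{1}{160} + 36^{2}\right) = -3376 + \left(\frac{1}{160} + 1296\right) = -3376 + \frac{207361}{160} = - \frac{332799}{160}$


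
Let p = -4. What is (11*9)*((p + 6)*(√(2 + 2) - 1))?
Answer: 198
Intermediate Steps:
(11*9)*((p + 6)*(√(2 + 2) - 1)) = (11*9)*((-4 + 6)*(√(2 + 2) - 1)) = 99*(2*(√4 - 1)) = 99*(2*(2 - 1)) = 99*(2*1) = 99*2 = 198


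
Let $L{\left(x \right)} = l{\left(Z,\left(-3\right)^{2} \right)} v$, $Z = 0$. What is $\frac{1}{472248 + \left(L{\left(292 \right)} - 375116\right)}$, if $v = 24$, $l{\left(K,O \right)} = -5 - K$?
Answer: $\frac{1}{97012} \approx 1.0308 \cdot 10^{-5}$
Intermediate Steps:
$L{\left(x \right)} = -120$ ($L{\left(x \right)} = \left(-5 - 0\right) 24 = \left(-5 + 0\right) 24 = \left(-5\right) 24 = -120$)
$\frac{1}{472248 + \left(L{\left(292 \right)} - 375116\right)} = \frac{1}{472248 - 375236} = \frac{1}{97012}$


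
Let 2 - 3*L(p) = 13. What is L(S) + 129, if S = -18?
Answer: 376/3 ≈ 125.33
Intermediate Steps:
L(p) = -11/3 (L(p) = 2/3 - 1/3*13 = 2/3 - 13/3 = -11/3)
L(S) + 129 = -11/3 + 129 = 376/3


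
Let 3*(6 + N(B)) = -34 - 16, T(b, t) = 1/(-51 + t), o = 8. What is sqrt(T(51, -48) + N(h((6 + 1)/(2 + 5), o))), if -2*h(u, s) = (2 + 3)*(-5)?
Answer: I*sqrt(24695)/33 ≈ 4.762*I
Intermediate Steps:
h(u, s) = 25/2 (h(u, s) = -(2 + 3)*(-5)/2 = -5*(-5)/2 = -1/2*(-25) = 25/2)
N(B) = -68/3 (N(B) = -6 + (-34 - 16)/3 = -6 + (1/3)*(-50) = -6 - 50/3 = -68/3)
sqrt(T(51, -48) + N(h((6 + 1)/(2 + 5), o))) = sqrt(1/(-51 - 48) - 68/3) = sqrt(1/(-99) - 68/3) = sqrt(-1/99 - 68/3) = sqrt(-2245/99) = I*sqrt(24695)/33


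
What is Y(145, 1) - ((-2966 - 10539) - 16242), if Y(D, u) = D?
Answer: 29892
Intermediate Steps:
Y(145, 1) - ((-2966 - 10539) - 16242) = 145 - ((-2966 - 10539) - 16242) = 145 - (-13505 - 16242) = 145 - 1*(-29747) = 145 + 29747 = 29892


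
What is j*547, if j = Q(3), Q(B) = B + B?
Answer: 3282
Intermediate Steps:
Q(B) = 2*B
j = 6 (j = 2*3 = 6)
j*547 = 6*547 = 3282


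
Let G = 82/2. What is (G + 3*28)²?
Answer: 15625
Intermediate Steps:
G = 41 (G = 82*(½) = 41)
(G + 3*28)² = (41 + 3*28)² = (41 + 84)² = 125² = 15625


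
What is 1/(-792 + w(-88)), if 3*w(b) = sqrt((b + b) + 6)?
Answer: -3564/2822773 - 3*I*sqrt(170)/5645546 ≈ -0.0012626 - 6.9285e-6*I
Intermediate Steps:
w(b) = sqrt(6 + 2*b)/3 (w(b) = sqrt((b + b) + 6)/3 = sqrt(2*b + 6)/3 = sqrt(6 + 2*b)/3)
1/(-792 + w(-88)) = 1/(-792 + sqrt(6 + 2*(-88))/3) = 1/(-792 + sqrt(6 - 176)/3) = 1/(-792 + sqrt(-170)/3) = 1/(-792 + (I*sqrt(170))/3) = 1/(-792 + I*sqrt(170)/3)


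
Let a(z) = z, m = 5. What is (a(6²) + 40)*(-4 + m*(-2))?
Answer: -1064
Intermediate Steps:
(a(6²) + 40)*(-4 + m*(-2)) = (6² + 40)*(-4 + 5*(-2)) = (36 + 40)*(-4 - 10) = 76*(-14) = -1064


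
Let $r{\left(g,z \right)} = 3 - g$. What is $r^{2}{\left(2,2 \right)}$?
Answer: $1$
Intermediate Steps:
$r^{2}{\left(2,2 \right)} = \left(3 - 2\right)^{2} = 1^{2} = 1$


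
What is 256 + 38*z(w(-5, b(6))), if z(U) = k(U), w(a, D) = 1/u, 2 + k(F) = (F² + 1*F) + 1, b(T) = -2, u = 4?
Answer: 1839/8 ≈ 229.88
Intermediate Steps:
k(F) = -1 + F + F² (k(F) = -2 + ((F² + 1*F) + 1) = -2 + ((F² + F) + 1) = -2 + ((F + F²) + 1) = -2 + (1 + F + F²) = -1 + F + F²)
w(a, D) = ¼ (w(a, D) = 1/4 = ¼)
z(U) = -1 + U + U²
256 + 38*z(w(-5, b(6))) = 256 + 38*(-1 + ¼ + (¼)²) = 256 + 38*(-1 + ¼ + 1/16) = 256 + 38*(-11/16) = 256 - 209/8 = 1839/8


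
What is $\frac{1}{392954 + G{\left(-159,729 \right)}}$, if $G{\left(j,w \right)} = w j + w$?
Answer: $\frac{1}{277772} \approx 3.6001 \cdot 10^{-6}$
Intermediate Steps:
$G{\left(j,w \right)} = w + j w$ ($G{\left(j,w \right)} = j w + w = w + j w$)
$\frac{1}{392954 + G{\left(-159,729 \right)}} = \frac{1}{392954 + 729 \left(1 - 159\right)} = \frac{1}{392954 + 729 \left(-158\right)} = \frac{1}{392954 - 115182} = \frac{1}{277772}$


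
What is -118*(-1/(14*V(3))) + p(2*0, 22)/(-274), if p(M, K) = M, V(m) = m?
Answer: 59/21 ≈ 2.8095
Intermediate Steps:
-118*(-1/(14*V(3))) + p(2*0, 22)/(-274) = -118/(3*(-14)) + (2*0)/(-274) = -118/(-42) + 0*(-1/274) = -118*(-1/42) + 0 = 59/21 + 0 = 59/21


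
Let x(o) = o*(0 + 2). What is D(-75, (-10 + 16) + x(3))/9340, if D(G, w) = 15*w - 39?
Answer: 141/9340 ≈ 0.015096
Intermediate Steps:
x(o) = 2*o (x(o) = o*2 = 2*o)
D(G, w) = -39 + 15*w
D(-75, (-10 + 16) + x(3))/9340 = (-39 + 15*((-10 + 16) + 2*3))/9340 = (-39 + 15*(6 + 6))*(1/9340) = (-39 + 15*12)*(1/9340) = (-39 + 180)*(1/9340) = 141*(1/9340) = 141/9340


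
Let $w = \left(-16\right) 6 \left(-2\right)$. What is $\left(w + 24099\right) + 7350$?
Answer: $31641$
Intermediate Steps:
$w = 192$ ($w = \left(-96\right) \left(-2\right) = 192$)
$\left(w + 24099\right) + 7350 = \left(192 + 24099\right) + 7350 = 24291 + 7350 = 31641$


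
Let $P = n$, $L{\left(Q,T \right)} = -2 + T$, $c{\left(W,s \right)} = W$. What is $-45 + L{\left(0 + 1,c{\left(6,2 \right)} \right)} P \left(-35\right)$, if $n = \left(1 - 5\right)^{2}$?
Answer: $-2285$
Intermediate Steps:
$n = 16$ ($n = \left(-4\right)^{2} = 16$)
$P = 16$
$-45 + L{\left(0 + 1,c{\left(6,2 \right)} \right)} P \left(-35\right) = -45 + \left(-2 + 6\right) 16 \left(-35\right) = -45 + 4 \cdot 16 \left(-35\right) = -45 + 64 \left(-35\right) = -45 - 2240 = -2285$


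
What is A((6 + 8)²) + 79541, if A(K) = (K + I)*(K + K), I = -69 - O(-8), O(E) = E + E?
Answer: 135597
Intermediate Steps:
O(E) = 2*E
I = -53 (I = -69 - 2*(-8) = -69 - 1*(-16) = -69 + 16 = -53)
A(K) = 2*K*(-53 + K) (A(K) = (K - 53)*(K + K) = (-53 + K)*(2*K) = 2*K*(-53 + K))
A((6 + 8)²) + 79541 = 2*(6 + 8)²*(-53 + (6 + 8)²) + 79541 = 2*14²*(-53 + 14²) + 79541 = 2*196*(-53 + 196) + 79541 = 2*196*143 + 79541 = 56056 + 79541 = 135597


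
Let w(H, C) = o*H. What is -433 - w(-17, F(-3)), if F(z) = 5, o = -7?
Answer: -552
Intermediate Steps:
w(H, C) = -7*H
-433 - w(-17, F(-3)) = -433 - (-7)*(-17) = -433 - 1*119 = -433 - 119 = -552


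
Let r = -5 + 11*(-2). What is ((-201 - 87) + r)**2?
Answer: 99225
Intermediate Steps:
r = -27 (r = -5 - 22 = -27)
((-201 - 87) + r)**2 = ((-201 - 87) - 27)**2 = (-288 - 27)**2 = (-315)**2 = 99225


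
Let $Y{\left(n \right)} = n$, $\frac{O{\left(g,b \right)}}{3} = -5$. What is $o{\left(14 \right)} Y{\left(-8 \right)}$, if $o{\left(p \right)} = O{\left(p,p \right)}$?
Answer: $120$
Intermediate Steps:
$O{\left(g,b \right)} = -15$ ($O{\left(g,b \right)} = 3 \left(-5\right) = -15$)
$o{\left(p \right)} = -15$
$o{\left(14 \right)} Y{\left(-8 \right)} = \left(-15\right) \left(-8\right) = 120$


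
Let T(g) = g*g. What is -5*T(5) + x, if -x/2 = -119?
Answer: 113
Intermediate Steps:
x = 238 (x = -2*(-119) = 238)
T(g) = g²
-5*T(5) + x = -5*5² + 238 = -5*25 + 238 = -125 + 238 = 113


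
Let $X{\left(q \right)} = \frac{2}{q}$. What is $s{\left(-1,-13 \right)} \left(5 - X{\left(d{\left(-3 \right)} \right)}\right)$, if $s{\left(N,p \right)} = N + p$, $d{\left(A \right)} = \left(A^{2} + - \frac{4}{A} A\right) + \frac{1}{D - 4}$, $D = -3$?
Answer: $- \frac{1092}{17} \approx -64.235$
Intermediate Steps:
$d{\left(A \right)} = - \frac{29}{7} + A^{2}$ ($d{\left(A \right)} = \left(A^{2} + - \frac{4}{A} A\right) + \frac{1}{-3 - 4} = \left(A^{2} - 4\right) + \frac{1}{-7} = \left(-4 + A^{2}\right) - \frac{1}{7} = - \frac{29}{7} + A^{2}$)
$s{\left(-1,-13 \right)} \left(5 - X{\left(d{\left(-3 \right)} \right)}\right) = \left(-1 - 13\right) \left(5 - \frac{2}{- \frac{29}{7} + \left(-3\right)^{2}}\right) = - 14 \left(5 - \frac{2}{- \frac{29}{7} + 9}\right) = - 14 \left(5 - \frac{2}{\frac{34}{7}}\right) = - 14 \left(5 - 2 \cdot \frac{7}{34}\right) = - 14 \left(5 - \frac{7}{17}\right) = \left(-14\right) \frac{78}{17} = - \frac{1092}{17}$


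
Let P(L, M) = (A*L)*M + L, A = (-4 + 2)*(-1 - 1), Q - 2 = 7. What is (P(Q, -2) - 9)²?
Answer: 5184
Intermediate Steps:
Q = 9 (Q = 2 + 7 = 9)
A = 4 (A = -2*(-2) = 4)
P(L, M) = L + 4*L*M (P(L, M) = (4*L)*M + L = 4*L*M + L = L + 4*L*M)
(P(Q, -2) - 9)² = (9*(1 + 4*(-2)) - 9)² = (9*(1 - 8) - 9)² = (9*(-7) - 9)² = (-63 - 9)² = (-72)² = 5184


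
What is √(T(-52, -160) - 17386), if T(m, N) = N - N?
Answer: I*√17386 ≈ 131.86*I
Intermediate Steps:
T(m, N) = 0
√(T(-52, -160) - 17386) = √(0 - 17386) = √(-17386) = I*√17386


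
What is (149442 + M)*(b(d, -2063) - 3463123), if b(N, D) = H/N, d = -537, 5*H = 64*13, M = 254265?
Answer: -1251287974241503/895 ≈ -1.3981e+12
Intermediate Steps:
H = 832/5 (H = (64*13)/5 = (1/5)*832 = 832/5 ≈ 166.40)
b(N, D) = 832/(5*N)
(149442 + M)*(b(d, -2063) - 3463123) = (149442 + 254265)*((832/5)/(-537) - 3463123) = 403707*((832/5)*(-1/537) - 3463123) = 403707*(-832/2685 - 3463123) = 403707*(-9298486087/2685) = -1251287974241503/895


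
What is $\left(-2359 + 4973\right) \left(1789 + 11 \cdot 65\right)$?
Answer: $6545456$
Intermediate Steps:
$\left(-2359 + 4973\right) \left(1789 + 11 \cdot 65\right) = 2614 \left(1789 + 715\right) = 2614 \cdot 2504 = 6545456$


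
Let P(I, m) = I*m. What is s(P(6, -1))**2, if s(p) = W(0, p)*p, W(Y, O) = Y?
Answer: 0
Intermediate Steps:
s(p) = 0 (s(p) = 0*p = 0)
s(P(6, -1))**2 = 0**2 = 0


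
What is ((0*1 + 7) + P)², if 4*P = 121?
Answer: 22201/16 ≈ 1387.6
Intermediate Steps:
P = 121/4 (P = (¼)*121 = 121/4 ≈ 30.250)
((0*1 + 7) + P)² = ((0*1 + 7) + 121/4)² = ((0 + 7) + 121/4)² = (7 + 121/4)² = (149/4)² = 22201/16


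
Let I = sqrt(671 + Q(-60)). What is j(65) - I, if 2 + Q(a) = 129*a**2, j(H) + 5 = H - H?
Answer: -5 - sqrt(465069) ≈ -686.96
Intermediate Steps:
j(H) = -5 (j(H) = -5 + (H - H) = -5 + 0 = -5)
Q(a) = -2 + 129*a**2
I = sqrt(465069) (I = sqrt(671 + (-2 + 129*(-60)**2)) = sqrt(671 + (-2 + 129*3600)) = sqrt(671 + (-2 + 464400)) = sqrt(671 + 464398) = sqrt(465069) ≈ 681.96)
j(65) - I = -5 - sqrt(465069)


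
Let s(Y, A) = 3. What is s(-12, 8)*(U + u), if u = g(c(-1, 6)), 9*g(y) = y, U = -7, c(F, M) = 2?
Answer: -61/3 ≈ -20.333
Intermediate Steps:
g(y) = y/9
u = 2/9 (u = (1/9)*2 = 2/9 ≈ 0.22222)
s(-12, 8)*(U + u) = 3*(-7 + 2/9) = 3*(-61/9) = -61/3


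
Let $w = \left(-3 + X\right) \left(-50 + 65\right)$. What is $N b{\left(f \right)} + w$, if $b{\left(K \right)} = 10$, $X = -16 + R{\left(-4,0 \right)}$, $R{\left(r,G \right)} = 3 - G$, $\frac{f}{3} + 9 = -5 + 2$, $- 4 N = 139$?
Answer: $- \frac{1175}{2} \approx -587.5$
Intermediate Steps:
$N = - \frac{139}{4}$ ($N = \left(- \frac{1}{4}\right) 139 = - \frac{139}{4} \approx -34.75$)
$f = -36$ ($f = -27 + 3 \left(-5 + 2\right) = -27 + 3 \left(-3\right) = -27 - 9 = -36$)
$X = -13$ ($X = -16 + \left(3 - 0\right) = -16 + \left(3 + 0\right) = -16 + 3 = -13$)
$w = -240$ ($w = \left(-3 - 13\right) \left(-50 + 65\right) = \left(-16\right) 15 = -240$)
$N b{\left(f \right)} + w = \left(- \frac{139}{4}\right) 10 - 240 = - \frac{695}{2} - 240 = - \frac{1175}{2}$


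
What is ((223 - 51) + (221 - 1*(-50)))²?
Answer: 196249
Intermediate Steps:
((223 - 51) + (221 - 1*(-50)))² = (172 + (221 + 50))² = (172 + 271)² = 443² = 196249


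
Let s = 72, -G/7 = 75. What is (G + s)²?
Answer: 205209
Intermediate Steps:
G = -525 (G = -7*75 = -525)
(G + s)² = (-525 + 72)² = (-453)² = 205209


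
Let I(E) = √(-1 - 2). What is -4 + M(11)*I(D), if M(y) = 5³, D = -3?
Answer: -4 + 125*I*√3 ≈ -4.0 + 216.51*I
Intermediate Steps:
M(y) = 125
I(E) = I*√3 (I(E) = √(-3) = I*√3)
-4 + M(11)*I(D) = -4 + 125*(I*√3) = -4 + 125*I*√3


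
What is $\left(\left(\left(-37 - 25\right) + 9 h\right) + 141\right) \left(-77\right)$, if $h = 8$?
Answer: $-11627$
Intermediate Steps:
$\left(\left(\left(-37 - 25\right) + 9 h\right) + 141\right) \left(-77\right) = \left(\left(\left(-37 - 25\right) + 9 \cdot 8\right) + 141\right) \left(-77\right) = \left(\left(-62 + 72\right) + 141\right) \left(-77\right) = \left(10 + 141\right) \left(-77\right) = 151 \left(-77\right) = -11627$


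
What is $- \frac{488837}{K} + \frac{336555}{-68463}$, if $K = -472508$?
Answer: $- \frac{13950853601}{3594368356} \approx -3.8813$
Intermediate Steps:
$- \frac{488837}{K} + \frac{336555}{-68463} = - \frac{488837}{-472508} + \frac{336555}{-68463} = \left(-488837\right) \left(- \frac{1}{472508}\right) + 336555 \left(- \frac{1}{68463}\right) = \frac{488837}{472508} - \frac{37395}{7607} = - \frac{13950853601}{3594368356}$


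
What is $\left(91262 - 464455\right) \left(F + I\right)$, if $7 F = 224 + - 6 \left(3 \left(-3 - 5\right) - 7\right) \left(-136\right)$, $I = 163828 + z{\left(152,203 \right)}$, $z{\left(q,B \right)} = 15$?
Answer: $- \frac{418658729997}{7} \approx -5.9808 \cdot 10^{10}$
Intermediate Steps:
$I = 163843$ ($I = 163828 + 15 = 163843$)
$F = - \frac{25072}{7}$ ($F = \frac{224 + - 6 \left(3 \left(-3 - 5\right) - 7\right) \left(-136\right)}{7} = \frac{224 + - 6 \left(3 \left(-8\right) - 7\right) \left(-136\right)}{7} = \frac{224 + - 6 \left(-24 - 7\right) \left(-136\right)}{7} = \frac{224 + \left(-6\right) \left(-31\right) \left(-136\right)}{7} = \frac{224 + 186 \left(-136\right)}{7} = \frac{224 - 25296}{7} = \frac{1}{7} \left(-25072\right) = - \frac{25072}{7} \approx -3581.7$)
$\left(91262 - 464455\right) \left(F + I\right) = \left(91262 - 464455\right) \left(- \frac{25072}{7} + 163843\right) = \left(-373193\right) \frac{1121829}{7} = - \frac{418658729997}{7}$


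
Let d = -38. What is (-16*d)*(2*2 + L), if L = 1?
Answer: 3040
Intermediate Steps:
(-16*d)*(2*2 + L) = (-16*(-38))*(2*2 + 1) = 608*(4 + 1) = 608*5 = 3040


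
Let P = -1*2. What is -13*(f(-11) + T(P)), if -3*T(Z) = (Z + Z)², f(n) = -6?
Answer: 442/3 ≈ 147.33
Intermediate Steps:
P = -2
T(Z) = -4*Z²/3 (T(Z) = -(Z + Z)²/3 = -4*Z²/3)
-13*(f(-11) + T(P)) = -13*(-6 - 4/3*(-2)²) = -13*(-6 - 4/3*4) = -13*(-6 - 16/3) = -13*(-34/3) = 442/3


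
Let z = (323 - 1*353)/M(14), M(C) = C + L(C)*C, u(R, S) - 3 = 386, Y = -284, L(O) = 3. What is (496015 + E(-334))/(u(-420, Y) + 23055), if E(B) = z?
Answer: 13888405/656432 ≈ 21.157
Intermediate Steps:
u(R, S) = 389 (u(R, S) = 3 + 386 = 389)
M(C) = 4*C (M(C) = C + 3*C = 4*C)
z = -15/28 (z = (323 - 1*353)/((4*14)) = (323 - 353)/56 = -30*1/56 = -15/28 ≈ -0.53571)
E(B) = -15/28
(496015 + E(-334))/(u(-420, Y) + 23055) = (496015 - 15/28)/(389 + 23055) = (13888405/28)/23444 = (13888405/28)*(1/23444) = 13888405/656432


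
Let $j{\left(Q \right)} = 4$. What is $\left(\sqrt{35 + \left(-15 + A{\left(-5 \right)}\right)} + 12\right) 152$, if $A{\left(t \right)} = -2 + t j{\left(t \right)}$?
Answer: $1824 + 152 i \sqrt{2} \approx 1824.0 + 214.96 i$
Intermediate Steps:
$A{\left(t \right)} = -2 + 4 t$ ($A{\left(t \right)} = -2 + t 4 = -2 + 4 t$)
$\left(\sqrt{35 + \left(-15 + A{\left(-5 \right)}\right)} + 12\right) 152 = \left(\sqrt{35 + \left(-15 + \left(-2 + 4 \left(-5\right)\right)\right)} + 12\right) 152 = \left(\sqrt{35 - 37} + 12\right) 152 = \left(\sqrt{-2} + 12\right) 152 = \left(i \sqrt{2} + 12\right) 152 = \left(12 + i \sqrt{2}\right) 152 = 1824 + 152 i \sqrt{2}$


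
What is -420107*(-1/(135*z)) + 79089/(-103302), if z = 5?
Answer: 1605352157/2582550 ≈ 621.62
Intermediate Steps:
-420107*(-1/(135*z)) + 79089/(-103302) = -420107/((45*5)*(-3)) + 79089/(-103302) = -420107/(225*(-3)) + 79089*(-1/103302) = -420107/(-675) - 26363/34434 = -420107*(-1/675) - 26363/34434 = 420107/675 - 26363/34434 = 1605352157/2582550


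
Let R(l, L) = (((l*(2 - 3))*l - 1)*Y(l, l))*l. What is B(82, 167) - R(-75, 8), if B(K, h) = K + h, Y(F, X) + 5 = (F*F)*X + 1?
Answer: 178011844299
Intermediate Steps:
Y(F, X) = -4 + X*F² (Y(F, X) = -5 + ((F*F)*X + 1) = -5 + (F²*X + 1) = -5 + (X*F² + 1) = -5 + (1 + X*F²) = -4 + X*F²)
R(l, L) = l*(-1 - l²)*(-4 + l³) (R(l, L) = (((l*(2 - 3))*l - 1)*(-4 + l*l²))*l = (((l*(-1))*l - 1)*(-4 + l³))*l = (((-l)*l - 1)*(-4 + l³))*l = ((-l² - 1)*(-4 + l³))*l = ((-1 - l²)*(-4 + l³))*l = l*(-1 - l²)*(-4 + l³))
B(82, 167) - R(-75, 8) = (82 + 167) - (-1)*(-75)*(1 + (-75)²)*(-4 + (-75)³) = 249 - (-1)*(-75)*(1 + 5625)*(-4 - 421875) = 249 - (-1)*(-75)*5626*(-421879) = 249 - 1*(-178011844050) = 249 + 178011844050 = 178011844299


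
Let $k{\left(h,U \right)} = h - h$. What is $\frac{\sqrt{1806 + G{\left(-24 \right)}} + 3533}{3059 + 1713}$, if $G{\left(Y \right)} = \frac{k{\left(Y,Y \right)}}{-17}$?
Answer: $\frac{3533}{4772} + \frac{\sqrt{1806}}{4772} \approx 0.74927$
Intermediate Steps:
$k{\left(h,U \right)} = 0$
$G{\left(Y \right)} = 0$ ($G{\left(Y \right)} = \frac{0}{-17} = 0 \left(- \frac{1}{17}\right) = 0$)
$\frac{\sqrt{1806 + G{\left(-24 \right)}} + 3533}{3059 + 1713} = \frac{\sqrt{1806 + 0} + 3533}{3059 + 1713} = \frac{\sqrt{1806} + 3533}{4772} = \left(3533 + \sqrt{1806}\right) \frac{1}{4772} = \frac{3533}{4772} + \frac{\sqrt{1806}}{4772}$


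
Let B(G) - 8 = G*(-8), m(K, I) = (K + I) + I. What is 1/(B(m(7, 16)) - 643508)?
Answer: -1/643812 ≈ -1.5532e-6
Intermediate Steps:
m(K, I) = K + 2*I (m(K, I) = (I + K) + I = K + 2*I)
B(G) = 8 - 8*G (B(G) = 8 + G*(-8) = 8 - 8*G)
1/(B(m(7, 16)) - 643508) = 1/((8 - 8*(7 + 2*16)) - 643508) = 1/((8 - 8*(7 + 32)) - 643508) = 1/((8 - 8*39) - 643508) = 1/((8 - 312) - 643508) = 1/(-304 - 643508) = 1/(-643812) = -1/643812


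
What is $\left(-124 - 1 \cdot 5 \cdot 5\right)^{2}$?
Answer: $22201$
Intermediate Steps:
$\left(-124 - 1 \cdot 5 \cdot 5\right)^{2} = \left(-124 - 5 \cdot 5\right)^{2} = \left(-124 - 25\right)^{2} = \left(-149\right)^{2} = 22201$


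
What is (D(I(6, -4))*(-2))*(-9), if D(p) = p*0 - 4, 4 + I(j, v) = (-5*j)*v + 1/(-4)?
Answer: -72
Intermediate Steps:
I(j, v) = -17/4 - 5*j*v (I(j, v) = -4 + ((-5*j)*v + 1/(-4)) = -4 + (-5*j*v - ¼) = -4 + (-¼ - 5*j*v) = -17/4 - 5*j*v)
D(p) = -4 (D(p) = 0 - 4 = -4)
(D(I(6, -4))*(-2))*(-9) = -4*(-2)*(-9) = 8*(-9) = -72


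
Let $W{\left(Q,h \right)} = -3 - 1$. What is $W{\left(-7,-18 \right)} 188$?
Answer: $-752$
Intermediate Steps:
$W{\left(Q,h \right)} = -4$ ($W{\left(Q,h \right)} = -3 - 1 = -4$)
$W{\left(-7,-18 \right)} 188 = \left(-4\right) 188 = -752$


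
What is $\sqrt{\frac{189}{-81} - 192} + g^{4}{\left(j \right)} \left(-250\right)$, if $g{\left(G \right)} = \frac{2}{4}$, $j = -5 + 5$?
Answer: $- \frac{125}{8} + \frac{i \sqrt{1749}}{3} \approx -15.625 + 13.94 i$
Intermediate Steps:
$j = 0$
$g{\left(G \right)} = \frac{1}{2}$ ($g{\left(G \right)} = 2 \cdot \frac{1}{4} = \frac{1}{2}$)
$\sqrt{\frac{189}{-81} - 192} + g^{4}{\left(j \right)} \left(-250\right) = \sqrt{\frac{189}{-81} - 192} + \left(\frac{1}{2}\right)^{4} \left(-250\right) = \sqrt{189 \left(- \frac{1}{81}\right) - 192} + \frac{1}{16} \left(-250\right) = \sqrt{- \frac{7}{3} - 192} - \frac{125}{8} = \sqrt{- \frac{583}{3}} - \frac{125}{8} = \frac{i \sqrt{1749}}{3} - \frac{125}{8} = - \frac{125}{8} + \frac{i \sqrt{1749}}{3}$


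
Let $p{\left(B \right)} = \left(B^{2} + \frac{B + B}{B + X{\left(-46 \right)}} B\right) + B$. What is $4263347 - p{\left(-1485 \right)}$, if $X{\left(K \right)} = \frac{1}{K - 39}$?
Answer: $\frac{130175420716}{63113} \approx 2.0626 \cdot 10^{6}$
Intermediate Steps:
$X{\left(K \right)} = \frac{1}{-39 + K}$
$p{\left(B \right)} = B + B^{2} + \frac{2 B^{2}}{- \frac{1}{85} + B}$ ($p{\left(B \right)} = \left(B^{2} + \frac{B + B}{B + \frac{1}{-39 - 46}} B\right) + B = \left(B^{2} + \frac{2 B}{B + \frac{1}{-85}} B\right) + B = \left(B^{2} + \frac{2 B}{B - \frac{1}{85}} B\right) + B = \left(B^{2} + \frac{2 B}{- \frac{1}{85} + B} B\right) + B = \left(B^{2} + \frac{2 B^{2}}{- \frac{1}{85} + B}\right) + B = B + B^{2} + \frac{2 B^{2}}{- \frac{1}{85} + B}$)
$4263347 - p{\left(-1485 \right)} = 4263347 - - \frac{1485 \left(-1 + 85 \left(-1485\right)^{2} + 254 \left(-1485\right)\right)}{-1 + 85 \left(-1485\right)} = 4263347 - - \frac{1485 \left(-1 + 85 \cdot 2205225 - 377190\right)}{-1 - 126225} = 4263347 - - \frac{1485 \left(-1 + 187444125 - 377190\right)}{-126226} = 4263347 - \left(-1485\right) \left(- \frac{1}{126226}\right) 187066934 = 4263347 - \frac{138897198495}{63113} = \frac{130175420716}{63113}$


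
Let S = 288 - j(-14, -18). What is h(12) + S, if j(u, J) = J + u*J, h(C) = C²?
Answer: 198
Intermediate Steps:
j(u, J) = J + J*u
S = 54 (S = 288 - (-18)*(1 - 14) = 288 - (-18)*(-13) = 288 - 1*234 = 288 - 234 = 54)
h(12) + S = 12² + 54 = 144 + 54 = 198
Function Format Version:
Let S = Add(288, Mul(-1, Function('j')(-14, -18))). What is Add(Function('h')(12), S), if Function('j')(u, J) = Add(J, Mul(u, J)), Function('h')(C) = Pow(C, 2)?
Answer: 198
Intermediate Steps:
Function('j')(u, J) = Add(J, Mul(J, u))
S = 54 (S = Add(288, Mul(-1, Mul(-18, Add(1, -14)))) = Add(288, Mul(-1, Mul(-18, -13))) = Add(288, Mul(-1, 234)) = Add(288, -234) = 54)
Add(Function('h')(12), S) = Add(Pow(12, 2), 54) = Add(144, 54) = 198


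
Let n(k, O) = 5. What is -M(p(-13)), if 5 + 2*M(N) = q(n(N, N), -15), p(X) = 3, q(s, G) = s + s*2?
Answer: -5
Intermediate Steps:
q(s, G) = 3*s (q(s, G) = s + 2*s = 3*s)
M(N) = 5 (M(N) = -5/2 + (3*5)/2 = -5/2 + (½)*15 = -5/2 + 15/2 = 5)
-M(p(-13)) = -1*5 = -5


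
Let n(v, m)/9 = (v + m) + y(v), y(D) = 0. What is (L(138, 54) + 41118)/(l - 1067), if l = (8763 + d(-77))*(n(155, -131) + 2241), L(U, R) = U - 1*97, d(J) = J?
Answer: 41159/21340435 ≈ 0.0019287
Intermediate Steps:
L(U, R) = -97 + U (L(U, R) = U - 97 = -97 + U)
n(v, m) = 9*m + 9*v (n(v, m) = 9*((v + m) + 0) = 9*((m + v) + 0) = 9*(m + v) = 9*m + 9*v)
l = 21341502 (l = (8763 - 77)*((9*(-131) + 9*155) + 2241) = 8686*((-1179 + 1395) + 2241) = 8686*(216 + 2241) = 8686*2457 = 21341502)
(L(138, 54) + 41118)/(l - 1067) = ((-97 + 138) + 41118)/(21341502 - 1067) = (41 + 41118)/21340435 = 41159*(1/21340435) = 41159/21340435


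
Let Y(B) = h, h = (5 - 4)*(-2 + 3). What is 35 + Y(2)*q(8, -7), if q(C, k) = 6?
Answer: 41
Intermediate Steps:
h = 1 (h = 1*1 = 1)
Y(B) = 1
35 + Y(2)*q(8, -7) = 35 + 1*6 = 35 + 6 = 41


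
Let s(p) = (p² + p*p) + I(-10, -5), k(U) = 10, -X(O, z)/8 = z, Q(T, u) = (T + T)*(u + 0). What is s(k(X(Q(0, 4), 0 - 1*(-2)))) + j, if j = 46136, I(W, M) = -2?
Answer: 46334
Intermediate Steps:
Q(T, u) = 2*T*u (Q(T, u) = (2*T)*u = 2*T*u)
X(O, z) = -8*z
s(p) = -2 + 2*p² (s(p) = (p² + p*p) - 2 = (p² + p²) - 2 = 2*p² - 2 = -2 + 2*p²)
s(k(X(Q(0, 4), 0 - 1*(-2)))) + j = (-2 + 2*10²) + 46136 = (-2 + 2*100) + 46136 = (-2 + 200) + 46136 = 198 + 46136 = 46334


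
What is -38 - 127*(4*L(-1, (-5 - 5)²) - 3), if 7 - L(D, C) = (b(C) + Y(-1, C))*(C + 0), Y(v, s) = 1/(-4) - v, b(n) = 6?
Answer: 339687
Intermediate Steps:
Y(v, s) = -¼ - v
L(D, C) = 7 - 27*C/4 (L(D, C) = 7 - (6 + (-¼ - 1*(-1)))*(C + 0) = 7 - (6 + (-¼ + 1))*C = 7 - (6 + ¾)*C = 7 - 27*C/4)
-38 - 127*(4*L(-1, (-5 - 5)²) - 3) = -38 - 127*(4*(7 - 27*(-5 - 5)²/4) - 3) = -38 - 127*(4*(7 - 27/4*(-10)²) - 3) = -38 - 127*(4*(7 - 27/4*100) - 3) = -38 - 127*(4*(7 - 675) - 3) = -38 - 127*(4*(-668) - 3) = -38 - 127*(-2672 - 3) = -38 - 127*(-2675) = -38 + 339725 = 339687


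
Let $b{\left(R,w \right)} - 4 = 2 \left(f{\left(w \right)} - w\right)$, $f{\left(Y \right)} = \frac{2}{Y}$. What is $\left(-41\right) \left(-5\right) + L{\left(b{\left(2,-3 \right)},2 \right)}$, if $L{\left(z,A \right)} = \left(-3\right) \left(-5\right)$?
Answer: $220$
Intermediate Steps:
$b{\left(R,w \right)} = 4 - 2 w + \frac{4}{w}$ ($b{\left(R,w \right)} = 4 + 2 \left(\frac{2}{w} - w\right) = 4 + 2 \left(- w + \frac{2}{w}\right) = 4 - \left(- \frac{4}{w} + 2 w\right) = 4 - 2 w + \frac{4}{w}$)
$L{\left(z,A \right)} = 15$
$\left(-41\right) \left(-5\right) + L{\left(b{\left(2,-3 \right)},2 \right)} = \left(-41\right) \left(-5\right) + 15 = 205 + 15 = 220$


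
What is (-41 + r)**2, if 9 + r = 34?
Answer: 256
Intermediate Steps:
r = 25 (r = -9 + 34 = 25)
(-41 + r)**2 = (-41 + 25)**2 = (-16)**2 = 256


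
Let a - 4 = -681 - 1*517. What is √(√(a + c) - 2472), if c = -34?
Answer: √(-2472 + 2*I*√307) ≈ 0.3524 + 49.72*I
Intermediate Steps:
a = -1194 (a = 4 + (-681 - 1*517) = 4 + (-681 - 517) = 4 - 1198 = -1194)
√(√(a + c) - 2472) = √(√(-1194 - 34) - 2472) = √(√(-1228) - 2472) = √(2*I*√307 - 2472) = √(-2472 + 2*I*√307)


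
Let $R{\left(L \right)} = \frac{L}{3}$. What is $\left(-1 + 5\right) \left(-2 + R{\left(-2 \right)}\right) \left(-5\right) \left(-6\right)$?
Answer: $-320$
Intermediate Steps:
$R{\left(L \right)} = \frac{L}{3}$ ($R{\left(L \right)} = L \frac{1}{3} = \frac{L}{3}$)
$\left(-1 + 5\right) \left(-2 + R{\left(-2 \right)}\right) \left(-5\right) \left(-6\right) = \left(-1 + 5\right) \left(-2 + \frac{1}{3} \left(-2\right)\right) \left(-5\right) \left(-6\right) = 4 \left(-2 - \frac{2}{3}\right) \left(-5\right) \left(-6\right) = 4 \left(- \frac{8}{3}\right) \left(-5\right) \left(-6\right) = \left(- \frac{32}{3}\right) \left(-5\right) \left(-6\right) = \frac{160}{3} \left(-6\right) = -320$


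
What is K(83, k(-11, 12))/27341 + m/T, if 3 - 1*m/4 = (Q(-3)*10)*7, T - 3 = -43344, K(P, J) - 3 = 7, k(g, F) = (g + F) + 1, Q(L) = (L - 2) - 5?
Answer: -76449482/1184986281 ≈ -0.064515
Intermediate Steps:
Q(L) = -7 + L (Q(L) = (-2 + L) - 5 = -7 + L)
k(g, F) = 1 + F + g (k(g, F) = (F + g) + 1 = 1 + F + g)
K(P, J) = 10 (K(P, J) = 3 + 7 = 10)
T = -43341 (T = 3 - 43344 = -43341)
m = 2812 (m = 12 - 4*(-7 - 3)*10*7 = 12 - 4*(-10*10)*7 = 12 - (-400)*7 = 12 - 4*(-700) = 12 + 2800 = 2812)
K(83, k(-11, 12))/27341 + m/T = 10/27341 + 2812/(-43341) = 10*(1/27341) + 2812*(-1/43341) = 10/27341 - 2812/43341 = -76449482/1184986281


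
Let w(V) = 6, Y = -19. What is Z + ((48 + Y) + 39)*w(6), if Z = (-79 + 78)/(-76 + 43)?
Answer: 13465/33 ≈ 408.03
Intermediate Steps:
Z = 1/33 (Z = -1/(-33) = -1*(-1/33) = 1/33 ≈ 0.030303)
Z + ((48 + Y) + 39)*w(6) = 1/33 + ((48 - 19) + 39)*6 = 1/33 + (29 + 39)*6 = 1/33 + 68*6 = 1/33 + 408 = 13465/33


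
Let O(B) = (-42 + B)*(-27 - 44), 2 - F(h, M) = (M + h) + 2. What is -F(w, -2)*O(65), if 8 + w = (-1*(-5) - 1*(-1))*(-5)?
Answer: 65320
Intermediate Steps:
w = -38 (w = -8 + (-1*(-5) - 1*(-1))*(-5) = -8 + (5 + 1)*(-5) = -8 + 6*(-5) = -8 - 30 = -38)
F(h, M) = -M - h (F(h, M) = 2 - ((M + h) + 2) = 2 - (2 + M + h) = 2 + (-2 - M - h) = -M - h)
O(B) = 2982 - 71*B (O(B) = (-42 + B)*(-71) = 2982 - 71*B)
-F(w, -2)*O(65) = -(-1*(-2) - 1*(-38))*(2982 - 71*65) = -(2 + 38)*(2982 - 4615) = -40*(-1633) = -1*(-65320) = 65320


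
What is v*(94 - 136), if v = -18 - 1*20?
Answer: 1596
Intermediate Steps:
v = -38 (v = -18 - 20 = -38)
v*(94 - 136) = -38*(94 - 136) = -38*(-42) = 1596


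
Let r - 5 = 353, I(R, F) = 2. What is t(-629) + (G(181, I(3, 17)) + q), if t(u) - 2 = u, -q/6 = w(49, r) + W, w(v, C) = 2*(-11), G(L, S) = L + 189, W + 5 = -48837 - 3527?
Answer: 314089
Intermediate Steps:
W = -52369 (W = -5 + (-48837 - 3527) = -5 - 52364 = -52369)
r = 358 (r = 5 + 353 = 358)
G(L, S) = 189 + L
w(v, C) = -22
q = 314346 (q = -6*(-22 - 52369) = -6*(-52391) = 314346)
t(u) = 2 + u
t(-629) + (G(181, I(3, 17)) + q) = (2 - 629) + ((189 + 181) + 314346) = -627 + (370 + 314346) = -627 + 314716 = 314089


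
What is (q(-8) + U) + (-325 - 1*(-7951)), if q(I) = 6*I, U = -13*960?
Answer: -4902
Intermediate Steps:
U = -12480
(q(-8) + U) + (-325 - 1*(-7951)) = (6*(-8) - 12480) + (-325 - 1*(-7951)) = (-48 - 12480) + (-325 + 7951) = -12528 + 7626 = -4902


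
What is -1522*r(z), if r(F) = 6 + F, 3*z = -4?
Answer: -21308/3 ≈ -7102.7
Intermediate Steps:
z = -4/3 (z = (1/3)*(-4) = -4/3 ≈ -1.3333)
-1522*r(z) = -1522*(6 - 4/3) = -1522*14/3 = -21308/3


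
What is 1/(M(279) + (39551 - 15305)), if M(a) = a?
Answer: 1/24525 ≈ 4.0775e-5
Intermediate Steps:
1/(M(279) + (39551 - 15305)) = 1/(279 + (39551 - 15305)) = 1/(279 + 24246) = 1/24525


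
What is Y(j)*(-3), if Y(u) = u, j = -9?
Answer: 27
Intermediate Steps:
Y(j)*(-3) = -9*(-3) = 27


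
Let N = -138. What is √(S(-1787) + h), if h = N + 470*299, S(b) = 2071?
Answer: √142463 ≈ 377.44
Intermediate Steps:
h = 140392 (h = -138 + 470*299 = -138 + 140530 = 140392)
√(S(-1787) + h) = √(2071 + 140392) = √142463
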